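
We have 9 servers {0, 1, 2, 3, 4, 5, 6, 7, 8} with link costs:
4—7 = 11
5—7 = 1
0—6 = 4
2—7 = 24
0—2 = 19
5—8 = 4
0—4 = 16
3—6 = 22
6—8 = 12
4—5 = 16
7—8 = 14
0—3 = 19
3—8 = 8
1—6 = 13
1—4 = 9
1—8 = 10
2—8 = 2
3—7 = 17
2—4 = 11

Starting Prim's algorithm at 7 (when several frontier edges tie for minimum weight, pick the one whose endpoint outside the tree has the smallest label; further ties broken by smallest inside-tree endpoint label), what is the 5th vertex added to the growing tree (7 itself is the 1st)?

Grow the tree from 7 using Prim:
Step 1: cheapest edge leaving the tree is 5—7 (1); add 5.
Step 2: cheapest edge leaving the tree is 5—8 (4); add 8.
Step 3: cheapest edge leaving the tree is 2—8 (2); add 2.
Step 4: cheapest edge leaving the tree is 3—8 (8); add 3.
Step 5: cheapest edge leaving the tree is 1—8 (10); add 1.
Step 6: cheapest edge leaving the tree is 1—4 (9); add 4.
Step 7: cheapest edge leaving the tree is 6—8 (12); add 6.
Step 8: cheapest edge leaving the tree is 0—6 (4); add 0.
Vertex order: 7, 5, 8, 2, 3, 1, 4, 6, 0. The 5th vertex is 3.

3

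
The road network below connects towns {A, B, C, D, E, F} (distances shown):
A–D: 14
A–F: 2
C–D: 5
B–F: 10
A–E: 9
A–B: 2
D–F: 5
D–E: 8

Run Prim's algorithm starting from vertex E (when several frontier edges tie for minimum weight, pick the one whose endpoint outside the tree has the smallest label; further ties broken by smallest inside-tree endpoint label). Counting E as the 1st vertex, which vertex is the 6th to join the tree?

B

Prim's algorithm from E:
Step 1: cheapest edge leaving the tree is D–E (8); add D.
Step 2: cheapest edge leaving the tree is C–D (5); add C.
Step 3: cheapest edge leaving the tree is D–F (5); add F.
Step 4: cheapest edge leaving the tree is A–F (2); add A.
Step 5: cheapest edge leaving the tree is A–B (2); add B.
Vertex order: E, D, C, F, A, B. The 6th vertex is B.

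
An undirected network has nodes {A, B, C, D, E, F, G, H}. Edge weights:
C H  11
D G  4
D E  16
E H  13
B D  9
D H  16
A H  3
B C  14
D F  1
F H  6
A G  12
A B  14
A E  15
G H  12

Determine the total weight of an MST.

47

Sort edges by weight, then run Kruskal:
D F (1): add — endpoints in different components.
A H (3): add — endpoints in different components.
D G (4): add — endpoints in different components.
F H (6): add — endpoints in different components.
B D (9): add — endpoints in different components.
C H (11): add — endpoints in different components.
A G (12): skip — A and G already connected.
G H (12): skip — G and H already connected.
E H (13): add — endpoints in different components.
MST edges: D F, A H, D G, F H, B D, C H, E H; total weight 1+3+4+6+9+11+13 = 47.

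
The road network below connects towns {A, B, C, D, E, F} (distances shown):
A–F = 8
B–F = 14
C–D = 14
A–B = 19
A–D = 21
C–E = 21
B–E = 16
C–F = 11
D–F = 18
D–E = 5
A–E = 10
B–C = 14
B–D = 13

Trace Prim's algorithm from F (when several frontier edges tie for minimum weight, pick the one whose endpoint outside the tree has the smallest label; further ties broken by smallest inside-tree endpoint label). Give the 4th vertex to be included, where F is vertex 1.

Prim's algorithm from F:
Step 1: frontier [A–F 8, C–F 11, B–F 14, D–F 18] → take A–F (8); add A.
Step 2: frontier [A–E 10, A–B 19, A–D 21, C–F 11, B–F 14, D–F 18] → take A–E (10); add E.
Step 3: frontier [A–B 19, A–D 21, D–E 5, B–E 16, C–E 21, C–F 11, B–F 14, D–F 18] → take D–E (5); add D.
Step 4: frontier [A–B 19, B–D 13, C–D 14, B–E 16, C–E 21, C–F 11, B–F 14] → take C–F (11); add C.
Step 5: frontier [A–B 19, B–C 14, B–D 13, B–E 16, B–F 14] → take B–D (13); add B.
Vertex order: F, A, E, D, C, B. The 4th vertex is D.

D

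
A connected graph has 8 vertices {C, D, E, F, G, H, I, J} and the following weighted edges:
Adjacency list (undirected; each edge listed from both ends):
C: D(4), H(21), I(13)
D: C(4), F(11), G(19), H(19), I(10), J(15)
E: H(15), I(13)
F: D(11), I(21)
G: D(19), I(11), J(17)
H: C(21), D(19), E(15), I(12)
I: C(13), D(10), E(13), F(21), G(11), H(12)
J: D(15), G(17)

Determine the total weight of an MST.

Grow the tree from D using Prim:
Step 1: cheapest edge leaving the tree is C–D (4); add C.
Step 2: cheapest edge leaving the tree is D–I (10); add I.
Step 3: cheapest edge leaving the tree is D–F (11); add F.
Step 4: cheapest edge leaving the tree is G–I (11); add G.
Step 5: cheapest edge leaving the tree is H–I (12); add H.
Step 6: cheapest edge leaving the tree is E–I (13); add E.
Step 7: cheapest edge leaving the tree is D–J (15); add J.
MST edges: C–D, D–I, D–F, G–I, H–I, E–I, D–J; total weight 4+10+11+11+12+13+15 = 76.

76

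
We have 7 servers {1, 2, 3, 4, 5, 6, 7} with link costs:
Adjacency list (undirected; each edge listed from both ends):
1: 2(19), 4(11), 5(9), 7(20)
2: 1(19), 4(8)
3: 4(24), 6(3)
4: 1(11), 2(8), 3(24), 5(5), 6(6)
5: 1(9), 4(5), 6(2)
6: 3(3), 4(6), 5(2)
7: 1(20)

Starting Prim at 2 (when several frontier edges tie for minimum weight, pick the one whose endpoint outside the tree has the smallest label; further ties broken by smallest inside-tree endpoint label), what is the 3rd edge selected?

Prim, starting at 2.
Step 1: frontier [2-4 8, 1-2 19] → take 2-4 (8); add 4.
Step 2: frontier [1-2 19, 4-5 5, 4-6 6, 1-4 11, 3-4 24] → take 4-5 (5); add 5.
Step 3: frontier [1-2 19, 4-6 6, 1-4 11, 3-4 24, 5-6 2, 1-5 9] → take 5-6 (2); add 6.
Step 4: frontier [1-2 19, 1-4 11, 3-4 24, 1-5 9, 3-6 3] → take 3-6 (3); add 3.
Step 5: frontier [1-2 19, 1-4 11, 1-5 9] → take 1-5 (9); add 1.
Step 6: frontier [1-7 20] → take 1-7 (20); add 7.
The 3rd edge added is 5-6.

5-6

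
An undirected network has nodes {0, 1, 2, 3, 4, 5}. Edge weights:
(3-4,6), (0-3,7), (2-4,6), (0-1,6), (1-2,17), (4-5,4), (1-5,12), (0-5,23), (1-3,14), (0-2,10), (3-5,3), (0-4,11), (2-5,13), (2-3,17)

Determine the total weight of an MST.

Grow the tree from 4 using Prim:
Step 1: cheapest edge leaving the tree is 4-5 (4); add 5.
Step 2: cheapest edge leaving the tree is 3-5 (3); add 3.
Step 3: cheapest edge leaving the tree is 2-4 (6); add 2.
Step 4: cheapest edge leaving the tree is 0-3 (7); add 0.
Step 5: cheapest edge leaving the tree is 0-1 (6); add 1.
MST edges: 4-5, 3-5, 2-4, 0-3, 0-1; total weight 4+3+6+7+6 = 26.

26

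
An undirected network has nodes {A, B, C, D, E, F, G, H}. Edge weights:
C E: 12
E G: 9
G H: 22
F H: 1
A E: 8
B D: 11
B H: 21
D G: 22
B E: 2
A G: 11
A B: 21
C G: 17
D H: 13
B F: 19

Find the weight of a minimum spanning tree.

Sort edges by weight, then run Kruskal:
F H (1): add — endpoints in different components.
B E (2): add — endpoints in different components.
A E (8): add — endpoints in different components.
E G (9): add — endpoints in different components.
A G (11): skip — A and G already connected.
B D (11): add — endpoints in different components.
C E (12): add — endpoints in different components.
D H (13): add — endpoints in different components.
MST edges: F H, B E, A E, E G, B D, C E, D H; total weight 1+2+8+9+11+12+13 = 56.

56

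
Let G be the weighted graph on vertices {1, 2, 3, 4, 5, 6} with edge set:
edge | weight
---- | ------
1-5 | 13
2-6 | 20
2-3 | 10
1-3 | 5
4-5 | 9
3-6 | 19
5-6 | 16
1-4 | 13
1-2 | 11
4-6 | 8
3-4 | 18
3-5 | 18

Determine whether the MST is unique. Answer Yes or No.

No

Kruskal: consider edges lightest-first.
1-3 (5): add. Components now {1,3} {2} {4} {5} {6}
4-6 (8): add. Components now {1,3} {2} {4,6} {5}
4-5 (9): add. Components now {1,3} {2} {4,5,6}
2-3 (10): add. Components now {1,2,3} {4,5,6}
1-2 (11): skip — 1 and 2 already connected.
1-4 (13): add. Components now {1,2,3,4,5,6}
Non-tree edge 1-5 has weight 13, equal to the heaviest edge on its tree cycle — swapping gives another MST of the same weight. Not unique.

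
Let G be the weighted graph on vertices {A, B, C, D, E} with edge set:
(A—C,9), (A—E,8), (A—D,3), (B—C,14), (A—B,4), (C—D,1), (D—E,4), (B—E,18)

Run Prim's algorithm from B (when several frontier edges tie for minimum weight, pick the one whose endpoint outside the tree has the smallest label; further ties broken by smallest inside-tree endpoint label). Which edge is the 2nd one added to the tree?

A-D

Grow the tree from B using Prim:
Step 1: cheapest edge leaving the tree is A—B (4); add A.
Step 2: cheapest edge leaving the tree is A—D (3); add D.
Step 3: cheapest edge leaving the tree is C—D (1); add C.
Step 4: cheapest edge leaving the tree is D—E (4); add E.
The 2nd edge added is A—D.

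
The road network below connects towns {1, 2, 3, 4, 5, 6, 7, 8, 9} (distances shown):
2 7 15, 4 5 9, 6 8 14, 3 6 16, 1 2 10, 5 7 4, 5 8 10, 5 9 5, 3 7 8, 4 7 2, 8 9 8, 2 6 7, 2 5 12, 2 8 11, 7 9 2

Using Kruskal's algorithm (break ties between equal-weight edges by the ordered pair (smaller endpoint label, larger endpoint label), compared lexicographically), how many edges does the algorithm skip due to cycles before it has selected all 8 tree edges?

Kruskal's algorithm — process edges by increasing weight (ties by edge label):
4 7 (2): add — endpoints in different components.
7 9 (2): add — endpoints in different components.
5 7 (4): add — endpoints in different components.
5 9 (5): skip — 5 and 9 already connected.
2 6 (7): add — endpoints in different components.
3 7 (8): add — endpoints in different components.
8 9 (8): add — endpoints in different components.
4 5 (9): skip — 4 and 5 already connected.
1 2 (10): add — endpoints in different components.
5 8 (10): skip — 5 and 8 already connected.
2 8 (11): add — endpoints in different components.
Edges rejected before the tree was complete: 3.

3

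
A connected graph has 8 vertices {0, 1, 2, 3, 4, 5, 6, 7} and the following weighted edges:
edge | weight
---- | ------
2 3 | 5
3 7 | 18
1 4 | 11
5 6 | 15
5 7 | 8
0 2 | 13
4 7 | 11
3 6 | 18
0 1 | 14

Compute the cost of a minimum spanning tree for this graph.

77

Sort edges by weight, then run Kruskal:
2 3 (5): add — endpoints in different components.
5 7 (8): add — endpoints in different components.
1 4 (11): add — endpoints in different components.
4 7 (11): add — endpoints in different components.
0 2 (13): add — endpoints in different components.
0 1 (14): add — endpoints in different components.
5 6 (15): add — endpoints in different components.
MST edges: 2 3, 5 7, 1 4, 4 7, 0 2, 0 1, 5 6; total weight 5+8+11+11+13+14+15 = 77.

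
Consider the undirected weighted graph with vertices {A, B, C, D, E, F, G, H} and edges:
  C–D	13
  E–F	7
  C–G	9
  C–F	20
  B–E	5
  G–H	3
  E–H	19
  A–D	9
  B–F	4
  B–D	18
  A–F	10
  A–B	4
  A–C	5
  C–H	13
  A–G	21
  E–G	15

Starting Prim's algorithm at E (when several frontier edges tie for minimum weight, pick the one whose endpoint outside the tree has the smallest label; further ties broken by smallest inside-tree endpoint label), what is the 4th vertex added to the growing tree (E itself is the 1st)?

F

Prim, starting at E.
Step 1: cheapest edge leaving the tree is B–E (5); add B.
Step 2: cheapest edge leaving the tree is A–B (4); add A.
Step 3: cheapest edge leaving the tree is B–F (4); add F.
Step 4: cheapest edge leaving the tree is A–C (5); add C.
Step 5: cheapest edge leaving the tree is A–D (9); add D.
Step 6: cheapest edge leaving the tree is C–G (9); add G.
Step 7: cheapest edge leaving the tree is G–H (3); add H.
Vertex order: E, B, A, F, C, D, G, H. The 4th vertex is F.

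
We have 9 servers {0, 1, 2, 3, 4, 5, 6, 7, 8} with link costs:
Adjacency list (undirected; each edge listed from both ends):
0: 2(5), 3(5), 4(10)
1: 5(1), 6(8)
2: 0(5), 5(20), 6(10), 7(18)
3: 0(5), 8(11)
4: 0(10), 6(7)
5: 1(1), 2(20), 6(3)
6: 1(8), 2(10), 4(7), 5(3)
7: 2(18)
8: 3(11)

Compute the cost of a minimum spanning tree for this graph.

60

Kruskal: consider edges lightest-first.
1 5 (1): add — endpoints in different components.
5 6 (3): add — endpoints in different components.
0 2 (5): add — endpoints in different components.
0 3 (5): add — endpoints in different components.
4 6 (7): add — endpoints in different components.
1 6 (8): skip — 1 and 6 already connected.
0 4 (10): add — endpoints in different components.
2 6 (10): skip — 2 and 6 already connected.
3 8 (11): add — endpoints in different components.
2 7 (18): add — endpoints in different components.
MST edges: 1 5, 5 6, 0 2, 0 3, 4 6, 0 4, 3 8, 2 7; total weight 1+3+5+5+7+10+11+18 = 60.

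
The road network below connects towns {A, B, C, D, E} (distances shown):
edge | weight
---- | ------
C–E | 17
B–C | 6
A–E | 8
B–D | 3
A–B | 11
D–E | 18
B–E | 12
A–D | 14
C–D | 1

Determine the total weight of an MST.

23

Grow the tree from C using Prim:
Step 1: cheapest edge leaving the tree is C–D (1); add D.
Step 2: cheapest edge leaving the tree is B–D (3); add B.
Step 3: cheapest edge leaving the tree is A–B (11); add A.
Step 4: cheapest edge leaving the tree is A–E (8); add E.
MST edges: C–D, B–D, A–B, A–E; total weight 1+3+11+8 = 23.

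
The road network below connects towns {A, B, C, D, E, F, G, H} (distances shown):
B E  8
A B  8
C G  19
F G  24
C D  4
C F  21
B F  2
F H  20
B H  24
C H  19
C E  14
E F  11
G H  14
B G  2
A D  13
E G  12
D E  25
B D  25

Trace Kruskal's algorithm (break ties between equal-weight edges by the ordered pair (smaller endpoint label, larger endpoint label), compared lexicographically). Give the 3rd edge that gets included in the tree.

C-D

Kruskal: consider edges lightest-first.
B F (2): add — endpoints in different components.
B G (2): add — endpoints in different components.
C D (4): add — endpoints in different components.
A B (8): add — endpoints in different components.
B E (8): add — endpoints in different components.
E F (11): skip — E and F already connected.
E G (12): skip — E and G already connected.
A D (13): add — endpoints in different components.
C E (14): skip — C and E already connected.
G H (14): add — endpoints in different components.
The 3rd edge added is C D.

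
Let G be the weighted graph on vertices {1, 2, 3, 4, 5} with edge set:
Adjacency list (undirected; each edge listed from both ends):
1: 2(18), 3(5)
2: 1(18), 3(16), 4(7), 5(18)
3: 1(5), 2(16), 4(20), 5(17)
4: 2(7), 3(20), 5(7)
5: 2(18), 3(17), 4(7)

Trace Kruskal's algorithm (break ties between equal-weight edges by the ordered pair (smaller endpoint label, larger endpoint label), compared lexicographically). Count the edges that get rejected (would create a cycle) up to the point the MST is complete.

Kruskal's algorithm — process edges by increasing weight (ties by edge label):
1-3 (5): add. Components now {1,3} {2} {4} {5}
2-4 (7): add. Components now {1,3} {2,4} {5}
4-5 (7): add. Components now {1,3} {2,4,5}
2-3 (16): add. Components now {1,2,3,4,5}
Edges rejected before the tree was complete: 0.

0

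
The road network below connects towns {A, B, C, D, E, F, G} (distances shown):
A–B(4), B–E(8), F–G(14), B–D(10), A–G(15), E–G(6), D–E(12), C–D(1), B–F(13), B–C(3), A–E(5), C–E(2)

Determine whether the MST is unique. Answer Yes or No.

Kruskal: consider edges lightest-first.
C–D (1): add — endpoints in different components.
C–E (2): add — endpoints in different components.
B–C (3): add — endpoints in different components.
A–B (4): add — endpoints in different components.
A–E (5): skip — A and E already connected.
E–G (6): add — endpoints in different components.
B–E (8): skip — B and E already connected.
B–D (10): skip — B and D already connected.
D–E (12): skip — D and E already connected.
B–F (13): add — endpoints in different components.
Every non-tree edge has weight strictly greater than the heaviest edge on the tree path between its endpoints, so the MST is unique.

Yes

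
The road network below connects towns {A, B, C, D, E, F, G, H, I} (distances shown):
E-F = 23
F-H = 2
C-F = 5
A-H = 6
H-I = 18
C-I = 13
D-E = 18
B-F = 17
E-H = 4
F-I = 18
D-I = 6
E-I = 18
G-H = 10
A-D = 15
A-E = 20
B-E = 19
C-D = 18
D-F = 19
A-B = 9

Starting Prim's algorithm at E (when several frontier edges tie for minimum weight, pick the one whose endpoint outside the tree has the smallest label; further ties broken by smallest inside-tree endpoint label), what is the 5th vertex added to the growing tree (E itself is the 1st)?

Grow the tree from E using Prim:
Step 1: cheapest edge leaving the tree is E-H (4); add H.
Step 2: cheapest edge leaving the tree is F-H (2); add F.
Step 3: cheapest edge leaving the tree is C-F (5); add C.
Step 4: cheapest edge leaving the tree is A-H (6); add A.
Step 5: cheapest edge leaving the tree is A-B (9); add B.
Step 6: cheapest edge leaving the tree is G-H (10); add G.
Step 7: cheapest edge leaving the tree is C-I (13); add I.
Step 8: cheapest edge leaving the tree is D-I (6); add D.
Vertex order: E, H, F, C, A, B, G, I, D. The 5th vertex is A.

A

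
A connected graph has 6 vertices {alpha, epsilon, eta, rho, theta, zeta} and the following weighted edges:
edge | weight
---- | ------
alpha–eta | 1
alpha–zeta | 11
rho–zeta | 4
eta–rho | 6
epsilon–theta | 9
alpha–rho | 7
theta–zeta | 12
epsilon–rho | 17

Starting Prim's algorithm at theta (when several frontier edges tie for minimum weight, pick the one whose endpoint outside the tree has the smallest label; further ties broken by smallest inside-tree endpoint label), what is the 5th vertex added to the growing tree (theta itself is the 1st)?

eta

Grow the tree from theta using Prim:
Step 1: cheapest edge leaving the tree is epsilon–theta (9); add epsilon.
Step 2: cheapest edge leaving the tree is theta–zeta (12); add zeta.
Step 3: cheapest edge leaving the tree is rho–zeta (4); add rho.
Step 4: cheapest edge leaving the tree is eta–rho (6); add eta.
Step 5: cheapest edge leaving the tree is alpha–eta (1); add alpha.
Vertex order: theta, epsilon, zeta, rho, eta, alpha. The 5th vertex is eta.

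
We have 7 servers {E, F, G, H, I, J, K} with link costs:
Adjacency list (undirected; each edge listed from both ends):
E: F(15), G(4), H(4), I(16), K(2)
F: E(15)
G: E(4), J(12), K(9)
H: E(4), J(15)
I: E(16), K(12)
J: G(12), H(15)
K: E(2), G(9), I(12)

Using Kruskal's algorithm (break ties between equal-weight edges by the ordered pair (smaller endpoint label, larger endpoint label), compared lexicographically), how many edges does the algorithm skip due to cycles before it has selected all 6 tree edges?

Kruskal: consider edges lightest-first.
E–K (2): add — endpoints in different components.
E–G (4): add — endpoints in different components.
E–H (4): add — endpoints in different components.
G–K (9): skip — G and K already connected.
G–J (12): add — endpoints in different components.
I–K (12): add — endpoints in different components.
E–F (15): add — endpoints in different components.
Edges rejected before the tree was complete: 1.

1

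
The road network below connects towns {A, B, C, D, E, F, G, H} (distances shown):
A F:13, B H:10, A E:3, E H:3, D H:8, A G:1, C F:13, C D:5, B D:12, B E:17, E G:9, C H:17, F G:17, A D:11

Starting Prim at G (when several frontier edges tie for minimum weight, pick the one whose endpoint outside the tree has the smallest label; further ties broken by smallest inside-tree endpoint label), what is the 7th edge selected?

A-F

Prim, starting at G.
Step 1: frontier [A G 1, E G 9, F G 17] → take A G (1); add A.
Step 2: frontier [A E 3, A D 11, A F 13, E G 9, F G 17] → take A E (3); add E.
Step 3: frontier [A D 11, A F 13, E H 3, B E 17, F G 17] → take E H (3); add H.
Step 4: frontier [A D 11, A F 13, B E 17, F G 17, D H 8, B H 10, C H 17] → take D H (8); add D.
Step 5: frontier [A F 13, C D 5, B D 12, B E 17, F G 17, B H 10, C H 17] → take C D (5); add C.
Step 6: frontier [A F 13, C F 13, B D 12, B E 17, F G 17, B H 10] → take B H (10); add B.
Step 7: frontier [A F 13, C F 13, F G 17] → take A F (13); add F.
The 7th edge added is A F.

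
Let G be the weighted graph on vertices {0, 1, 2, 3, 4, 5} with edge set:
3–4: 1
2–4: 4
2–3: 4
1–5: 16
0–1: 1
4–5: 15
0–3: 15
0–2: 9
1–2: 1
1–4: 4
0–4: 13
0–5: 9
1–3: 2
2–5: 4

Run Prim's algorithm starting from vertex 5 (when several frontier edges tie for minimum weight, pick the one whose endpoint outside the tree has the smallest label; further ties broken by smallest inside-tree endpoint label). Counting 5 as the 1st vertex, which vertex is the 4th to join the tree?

0

Prim, starting at 5.
Step 1: frontier [2–5 4, 0–5 9, 4–5 15, 1–5 16] → take 2–5 (4); add 2.
Step 2: frontier [1–2 1, 2–3 4, 2–4 4, 0–2 9, 0–5 9, 4–5 15, 1–5 16] → take 1–2 (1); add 1.
Step 3: frontier [0–1 1, 1–3 2, 1–4 4, 2–3 4, 2–4 4, 0–2 9, 0–5 9, 4–5 15] → take 0–1 (1); add 0.
Step 4: frontier [0–4 13, 0–3 15, 1–3 2, 1–4 4, 2–3 4, 2–4 4, 4–5 15] → take 1–3 (2); add 3.
Step 5: frontier [0–4 13, 1–4 4, 2–4 4, 3–4 1, 4–5 15] → take 3–4 (1); add 4.
Vertex order: 5, 2, 1, 0, 3, 4. The 4th vertex is 0.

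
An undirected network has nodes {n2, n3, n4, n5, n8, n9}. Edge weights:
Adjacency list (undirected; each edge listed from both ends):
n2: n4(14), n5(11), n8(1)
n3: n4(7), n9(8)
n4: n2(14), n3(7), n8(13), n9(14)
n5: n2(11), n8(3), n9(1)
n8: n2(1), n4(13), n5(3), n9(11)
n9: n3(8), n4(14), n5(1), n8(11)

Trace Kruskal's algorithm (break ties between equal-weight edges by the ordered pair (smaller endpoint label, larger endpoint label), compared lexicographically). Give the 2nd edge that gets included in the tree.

Kruskal: consider edges lightest-first.
n2—n8 (1): add. Components now {n9} {n5} {n3} {n2,n8} {n4}
n5—n9 (1): add. Components now {n5,n9} {n3} {n2,n8} {n4}
n5—n8 (3): add. Components now {n2,n5,n8,n9} {n3} {n4}
n3—n4 (7): add. Components now {n2,n5,n8,n9} {n3,n4}
n3—n9 (8): add. Components now {n2,n3,n4,n5,n8,n9}
The 2nd edge added is n5—n9.

n5-n9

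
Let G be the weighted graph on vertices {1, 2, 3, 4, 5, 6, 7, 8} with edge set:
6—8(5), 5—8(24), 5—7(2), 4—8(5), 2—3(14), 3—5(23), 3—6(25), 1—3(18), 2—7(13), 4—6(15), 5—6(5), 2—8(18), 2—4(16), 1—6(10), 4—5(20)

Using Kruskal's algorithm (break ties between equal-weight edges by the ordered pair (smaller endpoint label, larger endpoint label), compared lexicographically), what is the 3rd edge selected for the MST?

5-6

Kruskal: consider edges lightest-first.
5—7 (2): add — endpoints in different components.
4—8 (5): add — endpoints in different components.
5—6 (5): add — endpoints in different components.
6—8 (5): add — endpoints in different components.
1—6 (10): add — endpoints in different components.
2—7 (13): add — endpoints in different components.
2—3 (14): add — endpoints in different components.
The 3rd edge added is 5—6.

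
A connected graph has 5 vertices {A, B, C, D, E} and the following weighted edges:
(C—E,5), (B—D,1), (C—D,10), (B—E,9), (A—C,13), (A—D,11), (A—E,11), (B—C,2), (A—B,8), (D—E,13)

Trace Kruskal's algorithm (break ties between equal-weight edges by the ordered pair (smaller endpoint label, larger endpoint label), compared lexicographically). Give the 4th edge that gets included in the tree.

Sort edges by weight, then run Kruskal:
B—D (1): add. Components now {A} {B,D} {C} {E}
B—C (2): add. Components now {A} {B,C,D} {E}
C—E (5): add. Components now {A} {B,C,D,E}
A—B (8): add. Components now {A,B,C,D,E}
The 4th edge added is A—B.

A-B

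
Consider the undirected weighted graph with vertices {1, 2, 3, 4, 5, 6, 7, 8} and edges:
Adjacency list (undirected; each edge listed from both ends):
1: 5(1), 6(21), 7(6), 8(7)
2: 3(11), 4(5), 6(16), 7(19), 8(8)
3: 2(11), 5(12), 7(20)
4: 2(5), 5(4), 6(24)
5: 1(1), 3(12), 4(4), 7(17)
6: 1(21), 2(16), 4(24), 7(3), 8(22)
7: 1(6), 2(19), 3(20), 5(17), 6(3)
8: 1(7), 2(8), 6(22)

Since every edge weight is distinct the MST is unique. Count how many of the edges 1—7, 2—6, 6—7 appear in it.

Sort edges by weight, then run Kruskal:
1—5 (1): add — endpoints in different components.
6—7 (3): add — endpoints in different components.
4—5 (4): add — endpoints in different components.
2—4 (5): add — endpoints in different components.
1—7 (6): add — endpoints in different components.
1—8 (7): add — endpoints in different components.
2—8 (8): skip — 2 and 8 already connected.
2—3 (11): add — endpoints in different components.
MST edge set: {1—5, 6—7, 4—5, 2—4, 1—7, 1—8, 2—3}.
Of the listed edges, {1—7, 6—7} are in the MST → 2.

2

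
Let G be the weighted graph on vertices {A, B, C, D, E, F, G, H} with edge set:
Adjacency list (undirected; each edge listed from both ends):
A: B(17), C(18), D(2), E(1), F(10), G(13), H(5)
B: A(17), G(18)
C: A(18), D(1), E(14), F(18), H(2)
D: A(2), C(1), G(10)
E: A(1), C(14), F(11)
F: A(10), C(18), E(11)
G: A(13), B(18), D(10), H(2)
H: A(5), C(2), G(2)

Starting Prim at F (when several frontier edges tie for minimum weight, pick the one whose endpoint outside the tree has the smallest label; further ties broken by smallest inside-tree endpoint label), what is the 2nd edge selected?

Prim's algorithm from F:
Step 1: cheapest edge leaving the tree is A F (10); add A.
Step 2: cheapest edge leaving the tree is A E (1); add E.
Step 3: cheapest edge leaving the tree is A D (2); add D.
Step 4: cheapest edge leaving the tree is C D (1); add C.
Step 5: cheapest edge leaving the tree is C H (2); add H.
Step 6: cheapest edge leaving the tree is G H (2); add G.
Step 7: cheapest edge leaving the tree is A B (17); add B.
The 2nd edge added is A E.

A-E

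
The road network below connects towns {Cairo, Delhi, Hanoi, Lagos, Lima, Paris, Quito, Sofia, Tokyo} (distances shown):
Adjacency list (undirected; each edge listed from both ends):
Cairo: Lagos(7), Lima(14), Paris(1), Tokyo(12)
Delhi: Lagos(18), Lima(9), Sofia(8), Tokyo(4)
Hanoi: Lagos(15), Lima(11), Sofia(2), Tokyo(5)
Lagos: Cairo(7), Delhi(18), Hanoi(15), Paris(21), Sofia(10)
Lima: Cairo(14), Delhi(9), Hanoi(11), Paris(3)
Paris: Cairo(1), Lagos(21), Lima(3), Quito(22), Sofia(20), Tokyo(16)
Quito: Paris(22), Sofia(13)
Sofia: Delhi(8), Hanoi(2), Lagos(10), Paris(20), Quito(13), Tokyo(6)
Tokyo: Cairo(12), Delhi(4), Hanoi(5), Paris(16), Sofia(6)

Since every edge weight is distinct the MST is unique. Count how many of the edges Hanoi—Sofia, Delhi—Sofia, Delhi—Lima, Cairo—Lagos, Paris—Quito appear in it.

Kruskal's algorithm — process edges by increasing weight (ties by edge label):
Cairo—Paris (1): add — endpoints in different components.
Hanoi—Sofia (2): add — endpoints in different components.
Lima—Paris (3): add — endpoints in different components.
Delhi—Tokyo (4): add — endpoints in different components.
Hanoi—Tokyo (5): add — endpoints in different components.
Sofia—Tokyo (6): skip — Sofia and Tokyo already connected.
Cairo—Lagos (7): add — endpoints in different components.
Delhi—Sofia (8): skip — Sofia and Delhi already connected.
Delhi—Lima (9): add — endpoints in different components.
Lagos—Sofia (10): skip — Lagos and Sofia already connected.
Hanoi—Lima (11): skip — Lima and Hanoi already connected.
Cairo—Tokyo (12): skip — Cairo and Tokyo already connected.
Quito—Sofia (13): add — endpoints in different components.
MST edge set: {Cairo—Paris, Hanoi—Sofia, Lima—Paris, Delhi—Tokyo, Hanoi—Tokyo, Cairo—Lagos, Delhi—Lima, Quito—Sofia}.
Of the listed edges, {Hanoi—Sofia, Delhi—Lima, Cairo—Lagos} are in the MST → 3.

3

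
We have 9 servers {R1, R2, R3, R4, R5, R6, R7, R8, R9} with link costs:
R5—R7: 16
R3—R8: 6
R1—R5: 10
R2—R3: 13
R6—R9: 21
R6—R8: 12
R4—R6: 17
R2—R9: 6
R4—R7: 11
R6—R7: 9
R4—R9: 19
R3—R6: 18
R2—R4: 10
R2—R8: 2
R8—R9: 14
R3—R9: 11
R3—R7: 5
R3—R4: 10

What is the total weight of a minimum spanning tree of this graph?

Prim's algorithm from R9:
Step 1: cheapest edge leaving the tree is R2—R9 (6); add R2.
Step 2: cheapest edge leaving the tree is R2—R8 (2); add R8.
Step 3: cheapest edge leaving the tree is R3—R8 (6); add R3.
Step 4: cheapest edge leaving the tree is R3—R7 (5); add R7.
Step 5: cheapest edge leaving the tree is R6—R7 (9); add R6.
Step 6: cheapest edge leaving the tree is R2—R4 (10); add R4.
Step 7: cheapest edge leaving the tree is R5—R7 (16); add R5.
Step 8: cheapest edge leaving the tree is R1—R5 (10); add R1.
MST edges: R2—R9, R2—R8, R3—R8, R3—R7, R6—R7, R2—R4, R5—R7, R1—R5; total weight 6+2+6+5+9+10+16+10 = 64.

64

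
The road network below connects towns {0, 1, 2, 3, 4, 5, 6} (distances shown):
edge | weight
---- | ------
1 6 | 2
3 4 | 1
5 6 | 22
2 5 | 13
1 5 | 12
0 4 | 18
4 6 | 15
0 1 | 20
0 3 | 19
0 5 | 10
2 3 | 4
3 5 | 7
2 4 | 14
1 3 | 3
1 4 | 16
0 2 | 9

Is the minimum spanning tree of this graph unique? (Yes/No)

Yes

Sort edges by weight, then run Kruskal:
3 4 (1): add. Components now {0} {1} {2} {3,4} {5} {6}
1 6 (2): add. Components now {0} {1,6} {2} {3,4} {5}
1 3 (3): add. Components now {0} {1,3,4,6} {2} {5}
2 3 (4): add. Components now {0} {1,2,3,4,6} {5}
3 5 (7): add. Components now {0} {1,2,3,4,5,6}
0 2 (9): add. Components now {0,1,2,3,4,5,6}
Every non-tree edge has weight strictly greater than the heaviest edge on the tree path between its endpoints, so the MST is unique.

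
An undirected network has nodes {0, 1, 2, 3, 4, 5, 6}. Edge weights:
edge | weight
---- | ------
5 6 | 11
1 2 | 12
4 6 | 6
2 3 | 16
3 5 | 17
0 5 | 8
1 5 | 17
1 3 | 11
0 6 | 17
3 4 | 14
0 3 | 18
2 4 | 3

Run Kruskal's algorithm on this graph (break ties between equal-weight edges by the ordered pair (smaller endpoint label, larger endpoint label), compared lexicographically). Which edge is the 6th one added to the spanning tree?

1-2

Kruskal's algorithm — process edges by increasing weight (ties by edge label):
2 4 (3): add. Components now {0} {1} {2,4} {3} {5} {6}
4 6 (6): add. Components now {0} {1} {2,4,6} {3} {5}
0 5 (8): add. Components now {0,5} {1} {2,4,6} {3}
1 3 (11): add. Components now {0,5} {1,3} {2,4,6}
5 6 (11): add. Components now {0,2,4,5,6} {1,3}
1 2 (12): add. Components now {0,1,2,3,4,5,6}
The 6th edge added is 1 2.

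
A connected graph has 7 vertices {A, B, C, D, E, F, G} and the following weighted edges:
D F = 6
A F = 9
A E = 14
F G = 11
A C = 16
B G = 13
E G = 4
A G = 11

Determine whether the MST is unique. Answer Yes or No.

Sort edges by weight, then run Kruskal:
E G (4): add — endpoints in different components.
D F (6): add — endpoints in different components.
A F (9): add — endpoints in different components.
A G (11): add — endpoints in different components.
F G (11): skip — F and G already connected.
B G (13): add — endpoints in different components.
A E (14): skip — A and E already connected.
A C (16): add — endpoints in different components.
Non-tree edge F G has weight 11, equal to the heaviest edge on its tree cycle — swapping gives another MST of the same weight. Not unique.

No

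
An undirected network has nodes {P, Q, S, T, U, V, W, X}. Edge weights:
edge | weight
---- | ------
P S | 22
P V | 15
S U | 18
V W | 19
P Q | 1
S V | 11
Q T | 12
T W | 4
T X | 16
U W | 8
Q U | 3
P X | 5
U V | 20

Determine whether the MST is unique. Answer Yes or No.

Sort edges by weight, then run Kruskal:
P Q (1): add — endpoints in different components.
Q U (3): add — endpoints in different components.
T W (4): add — endpoints in different components.
P X (5): add — endpoints in different components.
U W (8): add — endpoints in different components.
S V (11): add — endpoints in different components.
Q T (12): skip — T and Q already connected.
P V (15): add — endpoints in different components.
Every non-tree edge has weight strictly greater than the heaviest edge on the tree path between its endpoints, so the MST is unique.

Yes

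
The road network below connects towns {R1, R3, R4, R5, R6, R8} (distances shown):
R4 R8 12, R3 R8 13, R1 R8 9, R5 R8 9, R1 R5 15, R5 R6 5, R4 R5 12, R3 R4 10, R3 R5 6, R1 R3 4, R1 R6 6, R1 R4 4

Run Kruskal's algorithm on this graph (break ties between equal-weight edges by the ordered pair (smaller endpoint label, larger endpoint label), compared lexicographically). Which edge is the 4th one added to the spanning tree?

R1-R6

Kruskal: consider edges lightest-first.
R1 R3 (4): add. Components now {R5} {R4} {R8} {R1,R3} {R6}
R1 R4 (4): add. Components now {R5} {R1,R3,R4} {R8} {R6}
R5 R6 (5): add. Components now {R5,R6} {R1,R3,R4} {R8}
R1 R6 (6): add. Components now {R1,R3,R4,R5,R6} {R8}
R3 R5 (6): skip — R5 and R3 already connected.
R1 R8 (9): add. Components now {R1,R3,R4,R5,R6,R8}
The 4th edge added is R1 R6.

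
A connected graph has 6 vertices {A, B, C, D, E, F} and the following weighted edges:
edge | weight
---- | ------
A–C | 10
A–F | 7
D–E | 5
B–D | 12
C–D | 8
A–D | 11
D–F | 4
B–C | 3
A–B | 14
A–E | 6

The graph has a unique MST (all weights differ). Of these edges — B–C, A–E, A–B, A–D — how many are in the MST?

Kruskal's algorithm — process edges by increasing weight (ties by edge label):
B–C (3): add. Components now {A} {B,C} {D} {E} {F}
D–F (4): add. Components now {A} {B,C} {D,F} {E}
D–E (5): add. Components now {A} {B,C} {D,E,F}
A–E (6): add. Components now {A,D,E,F} {B,C}
A–F (7): skip — A and F already connected.
C–D (8): add. Components now {A,B,C,D,E,F}
MST edge set: {B–C, D–F, D–E, A–E, C–D}.
Of the listed edges, {B–C, A–E} are in the MST → 2.

2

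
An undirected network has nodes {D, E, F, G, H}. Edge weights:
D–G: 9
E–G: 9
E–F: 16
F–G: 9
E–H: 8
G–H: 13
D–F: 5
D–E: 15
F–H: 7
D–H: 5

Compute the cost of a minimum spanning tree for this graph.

27

Prim, starting at H.
Step 1: cheapest edge leaving the tree is D–H (5); add D.
Step 2: cheapest edge leaving the tree is D–F (5); add F.
Step 3: cheapest edge leaving the tree is E–H (8); add E.
Step 4: cheapest edge leaving the tree is D–G (9); add G.
MST edges: D–H, D–F, E–H, D–G; total weight 5+5+8+9 = 27.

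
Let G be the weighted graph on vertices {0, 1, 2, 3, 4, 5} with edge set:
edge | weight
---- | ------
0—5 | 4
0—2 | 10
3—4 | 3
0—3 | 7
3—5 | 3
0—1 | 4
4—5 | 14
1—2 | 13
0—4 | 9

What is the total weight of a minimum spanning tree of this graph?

Sort edges by weight, then run Kruskal:
3—4 (3): add — endpoints in different components.
3—5 (3): add — endpoints in different components.
0—1 (4): add — endpoints in different components.
0—5 (4): add — endpoints in different components.
0—3 (7): skip — 0 and 3 already connected.
0—4 (9): skip — 0 and 4 already connected.
0—2 (10): add — endpoints in different components.
MST edges: 3—4, 3—5, 0—1, 0—5, 0—2; total weight 3+3+4+4+10 = 24.

24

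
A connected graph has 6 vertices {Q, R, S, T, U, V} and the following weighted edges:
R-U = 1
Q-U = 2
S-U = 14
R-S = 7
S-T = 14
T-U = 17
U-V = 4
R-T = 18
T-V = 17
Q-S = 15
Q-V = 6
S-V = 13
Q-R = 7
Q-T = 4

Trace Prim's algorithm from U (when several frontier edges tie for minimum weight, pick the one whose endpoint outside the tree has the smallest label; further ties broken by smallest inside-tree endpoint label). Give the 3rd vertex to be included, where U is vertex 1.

Grow the tree from U using Prim:
Step 1: frontier [R-U 1, Q-U 2, U-V 4, S-U 14, T-U 17] → take R-U (1); add R.
Step 2: frontier [Q-R 7, R-S 7, R-T 18, Q-U 2, U-V 4, S-U 14, T-U 17] → take Q-U (2); add Q.
Step 3: frontier [Q-T 4, Q-V 6, Q-S 15, R-S 7, R-T 18, U-V 4, S-U 14, T-U 17] → take Q-T (4); add T.
Step 4: frontier [Q-V 6, Q-S 15, R-S 7, S-T 14, T-V 17, U-V 4, S-U 14] → take U-V (4); add V.
Step 5: frontier [Q-S 15, R-S 7, S-T 14, S-U 14, S-V 13] → take R-S (7); add S.
Vertex order: U, R, Q, T, V, S. The 3rd vertex is Q.

Q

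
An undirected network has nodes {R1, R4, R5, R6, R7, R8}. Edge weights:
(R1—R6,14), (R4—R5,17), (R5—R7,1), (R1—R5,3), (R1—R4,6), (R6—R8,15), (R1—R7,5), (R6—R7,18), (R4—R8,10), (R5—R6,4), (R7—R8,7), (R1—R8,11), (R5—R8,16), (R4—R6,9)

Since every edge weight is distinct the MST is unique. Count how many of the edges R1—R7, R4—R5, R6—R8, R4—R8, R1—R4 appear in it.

1

Kruskal: consider edges lightest-first.
R5—R7 (1): add. Components now {R1} {R5,R7} {R8} {R6} {R4}
R1—R5 (3): add. Components now {R1,R5,R7} {R8} {R6} {R4}
R5—R6 (4): add. Components now {R1,R5,R6,R7} {R8} {R4}
R1—R7 (5): skip — R1 and R7 already connected.
R1—R4 (6): add. Components now {R1,R4,R5,R6,R7} {R8}
R7—R8 (7): add. Components now {R1,R4,R5,R6,R7,R8}
MST edge set: {R5—R7, R1—R5, R5—R6, R1—R4, R7—R8}.
Of the listed edges, {R1—R4} are in the MST → 1.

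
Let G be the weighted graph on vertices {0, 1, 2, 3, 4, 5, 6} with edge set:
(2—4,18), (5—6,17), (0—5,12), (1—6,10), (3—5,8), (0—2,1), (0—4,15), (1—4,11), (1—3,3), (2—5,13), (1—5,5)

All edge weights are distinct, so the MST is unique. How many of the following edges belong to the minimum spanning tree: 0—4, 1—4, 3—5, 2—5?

1

Kruskal's algorithm — process edges by increasing weight (ties by edge label):
0—2 (1): add — endpoints in different components.
1—3 (3): add — endpoints in different components.
1—5 (5): add — endpoints in different components.
3—5 (8): skip — 3 and 5 already connected.
1—6 (10): add — endpoints in different components.
1—4 (11): add — endpoints in different components.
0—5 (12): add — endpoints in different components.
MST edge set: {0—2, 1—3, 1—5, 1—6, 1—4, 0—5}.
Of the listed edges, {1—4} are in the MST → 1.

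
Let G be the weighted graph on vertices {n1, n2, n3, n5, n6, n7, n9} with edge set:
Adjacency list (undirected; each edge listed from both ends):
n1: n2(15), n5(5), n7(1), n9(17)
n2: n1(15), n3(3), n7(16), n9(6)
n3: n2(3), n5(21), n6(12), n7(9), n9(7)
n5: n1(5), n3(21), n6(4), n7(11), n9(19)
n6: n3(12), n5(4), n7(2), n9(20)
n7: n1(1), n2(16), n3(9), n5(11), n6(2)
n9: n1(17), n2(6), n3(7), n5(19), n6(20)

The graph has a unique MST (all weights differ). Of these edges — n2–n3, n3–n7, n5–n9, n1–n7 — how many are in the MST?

Sort edges by weight, then run Kruskal:
n1–n7 (1): add. Components now {n5} {n6} {n1,n7} {n3} {n9} {n2}
n6–n7 (2): add. Components now {n5} {n1,n6,n7} {n3} {n9} {n2}
n2–n3 (3): add. Components now {n5} {n1,n6,n7} {n2,n3} {n9}
n5–n6 (4): add. Components now {n1,n5,n6,n7} {n2,n3} {n9}
n1–n5 (5): skip — n5 and n1 already connected.
n2–n9 (6): add. Components now {n1,n5,n6,n7} {n2,n3,n9}
n3–n9 (7): skip — n3 and n9 already connected.
n3–n7 (9): add. Components now {n1,n2,n3,n5,n6,n7,n9}
MST edge set: {n1–n7, n6–n7, n2–n3, n5–n6, n2–n9, n3–n7}.
Of the listed edges, {n2–n3, n3–n7, n1–n7} are in the MST → 3.

3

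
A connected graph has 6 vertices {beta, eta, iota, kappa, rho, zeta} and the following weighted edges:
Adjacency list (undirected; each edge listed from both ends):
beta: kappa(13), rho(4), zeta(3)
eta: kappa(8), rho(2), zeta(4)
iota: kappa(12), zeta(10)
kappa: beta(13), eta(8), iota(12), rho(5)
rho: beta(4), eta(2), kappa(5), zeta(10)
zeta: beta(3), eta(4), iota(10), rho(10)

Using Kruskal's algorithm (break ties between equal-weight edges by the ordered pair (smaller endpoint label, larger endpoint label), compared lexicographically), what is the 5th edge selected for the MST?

iota-zeta

Sort edges by weight, then run Kruskal:
eta-rho (2): add. Components now {eta,rho} {kappa} {beta} {iota} {zeta}
beta-zeta (3): add. Components now {eta,rho} {kappa} {beta,zeta} {iota}
beta-rho (4): add. Components now {beta,eta,rho,zeta} {kappa} {iota}
eta-zeta (4): skip — eta and zeta already connected.
kappa-rho (5): add. Components now {beta,eta,kappa,rho,zeta} {iota}
eta-kappa (8): skip — kappa and eta already connected.
iota-zeta (10): add. Components now {beta,eta,iota,kappa,rho,zeta}
The 5th edge added is iota-zeta.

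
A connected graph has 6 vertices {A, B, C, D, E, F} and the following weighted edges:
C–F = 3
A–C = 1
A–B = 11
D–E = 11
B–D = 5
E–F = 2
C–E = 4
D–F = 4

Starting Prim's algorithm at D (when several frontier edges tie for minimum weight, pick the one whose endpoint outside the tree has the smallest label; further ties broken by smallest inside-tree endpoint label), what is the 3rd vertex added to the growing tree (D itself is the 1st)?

Prim's algorithm from D:
Step 1: frontier [D–F 4, B–D 5, D–E 11] → take D–F (4); add F.
Step 2: frontier [B–D 5, D–E 11, E–F 2, C–F 3] → take E–F (2); add E.
Step 3: frontier [B–D 5, C–E 4, C–F 3] → take C–F (3); add C.
Step 4: frontier [A–C 1, B–D 5] → take A–C (1); add A.
Step 5: frontier [A–B 11, B–D 5] → take B–D (5); add B.
Vertex order: D, F, E, C, A, B. The 3rd vertex is E.

E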